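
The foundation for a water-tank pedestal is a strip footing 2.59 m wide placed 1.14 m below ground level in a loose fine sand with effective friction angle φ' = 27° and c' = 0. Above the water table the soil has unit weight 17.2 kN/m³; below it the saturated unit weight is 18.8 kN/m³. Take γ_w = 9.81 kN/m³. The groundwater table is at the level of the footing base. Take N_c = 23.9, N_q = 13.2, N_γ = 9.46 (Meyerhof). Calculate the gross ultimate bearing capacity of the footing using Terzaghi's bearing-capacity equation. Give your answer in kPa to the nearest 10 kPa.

q_ult ≈ 370 kPa

q = γ·D_f = 17.2 × 1.14 = 19.608 kPa.
For the ½γBN_γ term take γ' = 18.8 − 9.81 = 8.99 kN/m³ (soil below base is submerged).
q·N_q = 19.608 × 13.2 = 258.83 kPa
0.5·γ·B·N_γ = 0.5 × 8.99 × 2.59 × 9.46 = 110.13 kPa
q_ult = 258.83 + 110.13 = 368.96 kPa.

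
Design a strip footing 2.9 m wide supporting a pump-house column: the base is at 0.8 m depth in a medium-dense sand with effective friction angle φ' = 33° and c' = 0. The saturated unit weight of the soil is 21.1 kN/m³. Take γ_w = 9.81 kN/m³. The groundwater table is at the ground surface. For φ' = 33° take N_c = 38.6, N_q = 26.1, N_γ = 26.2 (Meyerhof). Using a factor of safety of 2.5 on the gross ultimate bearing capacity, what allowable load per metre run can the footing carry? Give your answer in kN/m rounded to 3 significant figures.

With the water table at the surface the whole profile is submerged: γ' = 21.1 − 9.81 = 11.29 kN/m³, so q = γ'·D_f = 9.032 kPa; the same γ' applies in the ½γBN_γ term.
q_ult = q·N_q + 0.5·γ·B·N_γ
     = 9.032 × 26.1 + 0.5 × 11.29 × 2.9 × 26.2
     = 235.74 + 428.91 = 664.64 kPa.
Gross allowable pressure q_all = 664.64 / 2.5 = 265.86 kPa.
Allowable wall load = q_all × B = 265.86 × 2.9 = 770.99 kN per metre run.

≈ 771 kN/m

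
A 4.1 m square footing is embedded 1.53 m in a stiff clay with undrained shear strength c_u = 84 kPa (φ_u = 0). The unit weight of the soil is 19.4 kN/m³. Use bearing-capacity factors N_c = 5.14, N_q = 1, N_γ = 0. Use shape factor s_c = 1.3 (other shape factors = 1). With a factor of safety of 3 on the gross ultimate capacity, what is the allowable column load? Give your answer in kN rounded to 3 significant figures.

P_all ≈ 3310 kN

Overburden at base level: q = 19.4 × 1.53 = 29.682 kPa.
Cohesion term c·N_c·s_c = 84 × 5.14 × 1.3 = 561.29 kPa; surcharge term q·N_q = 29.682 × 1 = 29.682 kPa.
q_ult = 561.29 + 29.682 = 590.97 kPa.
Gross allowable pressure q_all = 590.97 / 3 = 196.99 kPa.
Footing area = 16.81 m², so allowable column load = 196.99 × 16.81 = 3311.4 kN.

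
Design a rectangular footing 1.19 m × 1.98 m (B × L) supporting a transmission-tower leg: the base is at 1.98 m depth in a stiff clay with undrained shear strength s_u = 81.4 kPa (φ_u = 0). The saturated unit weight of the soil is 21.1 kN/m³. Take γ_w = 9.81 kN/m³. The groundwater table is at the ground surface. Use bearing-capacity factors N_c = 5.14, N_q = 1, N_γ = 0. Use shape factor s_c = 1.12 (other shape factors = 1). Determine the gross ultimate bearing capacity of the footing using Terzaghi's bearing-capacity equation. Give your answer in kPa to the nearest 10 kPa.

With the water table at the surface the whole profile is submerged: γ' = 21.1 − 9.81 = 11.29 kN/m³, so q = γ'·D_f = 22.354 kPa.
q_ult = c·N_c·s_c + q·N_q
     = 81.4 × 5.14 × 1.12 + 22.354 × 1
     = 468.6 + 22.354 = 490.96 kPa.

q_ult ≈ 490 kPa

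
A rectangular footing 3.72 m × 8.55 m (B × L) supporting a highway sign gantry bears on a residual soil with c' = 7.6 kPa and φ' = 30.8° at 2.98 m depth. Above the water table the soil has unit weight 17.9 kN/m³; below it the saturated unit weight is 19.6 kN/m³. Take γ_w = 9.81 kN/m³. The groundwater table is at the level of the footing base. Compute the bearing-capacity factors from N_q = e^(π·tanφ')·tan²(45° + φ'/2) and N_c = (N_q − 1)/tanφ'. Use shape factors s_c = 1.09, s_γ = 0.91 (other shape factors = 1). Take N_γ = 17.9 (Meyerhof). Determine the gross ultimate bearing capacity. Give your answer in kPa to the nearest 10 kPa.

q_ult ≈ 1640 kPa

tan30.8° = 0.5961, so N_q = e^(π×0.5961)·tan²(60.4°) = 6.506 × 3.099 = 20.16.
N_c = (20.16 − 1)/tan30.8° = 32.14.
q = γ·D_f = 17.9 × 2.98 = 53.342 kPa.
For the ½γBN_γ term take γ' = 19.6 − 9.81 = 9.79 kN/m³ (soil below base is submerged).
c·N_c·s_c = 7.6 × 32.143 × 1.09 = 266.27 kPa
q·N_q = 53.342 × 20.161 = 1075.4 kPa
0.5·γ·B·N_γ·s_γ = 0.5 × 9.79 × 3.72 × 17.9 × 0.91 = 296.61 kPa
q_ult = 266.27 + 1075.4 + 296.61 = 1638.3 kPa.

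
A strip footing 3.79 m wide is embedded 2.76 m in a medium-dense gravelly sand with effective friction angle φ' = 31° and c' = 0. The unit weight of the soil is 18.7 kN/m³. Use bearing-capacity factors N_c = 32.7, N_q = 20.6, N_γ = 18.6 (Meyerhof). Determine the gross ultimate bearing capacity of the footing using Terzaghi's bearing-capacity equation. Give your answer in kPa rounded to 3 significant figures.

q_ult ≈ 1720 kPa

Overburden at base level: q = 18.7 × 2.76 = 51.612 kPa.
Surcharge term q·N_q = 51.612 × 20.6 = 1063.2 kPa; self-weight term 0.5·γ·B·N_γ = 0.5 × 18.7 × 3.79 × 18.6 = 659.12 kPa.
q_ult = 1063.2 + 659.12 = 1722.3 kPa.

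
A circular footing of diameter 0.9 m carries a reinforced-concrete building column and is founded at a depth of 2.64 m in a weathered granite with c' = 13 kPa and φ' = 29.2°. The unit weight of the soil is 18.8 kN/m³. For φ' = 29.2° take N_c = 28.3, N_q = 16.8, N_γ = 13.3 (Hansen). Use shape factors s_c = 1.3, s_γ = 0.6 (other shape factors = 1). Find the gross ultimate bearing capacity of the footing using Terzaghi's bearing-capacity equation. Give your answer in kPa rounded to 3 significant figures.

q_ult ≈ 1380 kPa

Overburden at base level: q = 18.8 × 2.64 = 49.632 kPa.
Cohesion term c·N_c·s_c = 13 × 28.3 × 1.3 = 478.27 kPa; surcharge term q·N_q = 49.632 × 16.8 = 833.82 kPa; self-weight term 0.5·γ·B·N_γ·s_γ = 0.5 × 18.8 × 0.9 × 13.3 × 0.6 = 67.511 kPa.
q_ult = 478.27 + 833.82 + 67.511 = 1379.6 kPa.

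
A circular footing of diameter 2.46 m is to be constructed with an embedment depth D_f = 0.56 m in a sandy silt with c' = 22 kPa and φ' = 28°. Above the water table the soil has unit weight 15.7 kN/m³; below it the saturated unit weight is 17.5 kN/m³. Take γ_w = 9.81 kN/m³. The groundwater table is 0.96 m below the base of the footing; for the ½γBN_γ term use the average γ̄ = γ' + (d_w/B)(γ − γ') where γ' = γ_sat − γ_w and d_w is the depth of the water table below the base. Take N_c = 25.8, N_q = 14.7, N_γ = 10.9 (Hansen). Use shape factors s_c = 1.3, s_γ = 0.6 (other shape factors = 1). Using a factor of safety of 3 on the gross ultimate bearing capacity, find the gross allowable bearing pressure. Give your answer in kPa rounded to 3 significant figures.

q_all ≈ 318 kPa

q = γ·D_f = 15.7 × 0.56 = 8.792 kPa.
γ' = 7.69 kN/m³; averaging over the depth B below the base, γ̄ = γ' + (d_w/B)(γ − γ') = 10.816 kN/m³.
c·N_c·s_c = 22 × 25.8 × 1.3 = 737.88 kPa
q·N_q = 8.792 × 14.7 = 129.24 kPa
0.5·γ·B·N_γ·s_γ = 0.5 × 10.816 × 2.46 × 10.9 × 0.6 = 87.005 kPa
q_ult = 737.88 + 129.24 + 87.005 = 954.13 kPa.
q_all = 954.13 / 3 = 318.04 kPa.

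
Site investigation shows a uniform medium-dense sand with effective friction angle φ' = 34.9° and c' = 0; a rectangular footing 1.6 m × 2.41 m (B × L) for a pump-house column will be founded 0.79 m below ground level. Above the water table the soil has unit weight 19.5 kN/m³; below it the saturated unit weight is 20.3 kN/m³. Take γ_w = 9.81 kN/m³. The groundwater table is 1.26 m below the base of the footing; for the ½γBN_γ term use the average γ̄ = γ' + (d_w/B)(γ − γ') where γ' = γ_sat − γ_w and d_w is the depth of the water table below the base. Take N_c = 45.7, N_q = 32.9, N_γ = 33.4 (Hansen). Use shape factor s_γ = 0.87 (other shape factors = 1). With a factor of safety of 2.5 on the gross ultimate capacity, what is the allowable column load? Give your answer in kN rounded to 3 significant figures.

P_all ≈ 1410 kN

q = γ·D_f = 19.5 × 0.79 = 15.405 kPa.
γ' = 10.49 kN/m³; averaging over the depth B below the base, γ̄ = γ' + (d_w/B)(γ − γ') = 17.585 kN/m³.
q·N_q = 15.405 × 32.9 = 506.82 kPa
0.5·γ·B·N_γ·s_γ = 0.5 × 17.585 × 1.6 × 33.4 × 0.87 = 408.8 kPa
q_ult = 506.82 + 408.8 = 915.62 kPa.
Gross allowable pressure q_all = 915.62 / 2.5 = 366.25 kPa.
Footing area = 3.856 m², so allowable column load = 366.25 × 3.856 = 1412.3 kN.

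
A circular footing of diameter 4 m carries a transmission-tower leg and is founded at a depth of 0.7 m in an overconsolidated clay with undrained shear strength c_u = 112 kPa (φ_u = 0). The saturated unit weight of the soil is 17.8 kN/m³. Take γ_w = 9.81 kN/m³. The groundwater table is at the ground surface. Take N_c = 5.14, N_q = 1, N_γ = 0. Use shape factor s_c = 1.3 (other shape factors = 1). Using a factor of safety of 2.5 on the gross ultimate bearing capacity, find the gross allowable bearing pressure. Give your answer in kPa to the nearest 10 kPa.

q_all ≈ 300 kPa

γ' = 17.8 − 9.81 = 7.99 kN/m³ (submerged throughout). q = 7.99 × 0.7 = 5.593 kPa.
c·N_c·s_c = 112 × 5.14 × 1.3 = 748.38 kPa
q·N_q = 5.593 × 1 = 5.593 kPa
q_ult = 748.38 + 5.593 = 753.98 kPa.
q_all = 753.98 / 2.5 = 301.59 kPa.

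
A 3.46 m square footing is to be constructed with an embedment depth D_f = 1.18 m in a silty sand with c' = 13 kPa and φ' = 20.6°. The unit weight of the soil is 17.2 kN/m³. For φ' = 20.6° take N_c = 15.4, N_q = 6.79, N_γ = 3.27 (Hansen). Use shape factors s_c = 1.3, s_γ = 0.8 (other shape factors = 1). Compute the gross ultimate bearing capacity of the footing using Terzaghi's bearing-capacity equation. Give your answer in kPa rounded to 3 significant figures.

q_ult ≈ 476 kPa

Effective surcharge at the founding depth q = γ·D_f = 17.2 × 1.18 = 20.296 kPa.
q_ult = c·N_c·s_c + q·N_q + 0.5·γ·B·N_γ·s_γ
     = 13 × 15.4 × 1.3 + 20.296 × 6.79 + 0.5 × 17.2 × 3.46 × 3.27 × 0.8
     = 260.26 + 137.81 + 77.842 = 475.91 kPa.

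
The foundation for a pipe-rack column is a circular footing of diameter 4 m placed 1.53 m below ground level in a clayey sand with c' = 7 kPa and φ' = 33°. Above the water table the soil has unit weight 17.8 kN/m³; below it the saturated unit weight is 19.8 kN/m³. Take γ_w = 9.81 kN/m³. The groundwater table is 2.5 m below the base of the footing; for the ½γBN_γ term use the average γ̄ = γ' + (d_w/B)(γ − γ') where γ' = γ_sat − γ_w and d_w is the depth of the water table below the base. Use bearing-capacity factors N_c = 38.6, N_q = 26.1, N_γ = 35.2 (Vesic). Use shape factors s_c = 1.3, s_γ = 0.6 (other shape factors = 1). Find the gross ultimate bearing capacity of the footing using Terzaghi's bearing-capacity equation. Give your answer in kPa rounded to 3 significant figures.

Overburden at base level: q = 17.8 × 1.53 = 27.234 kPa.
The water table is 2.5 m below the base (< B = 4 m), so the ½γBN_γ term uses γ̄ = γ' + (d_w/B)(γ − γ') = 9.99 + (2.5/4)(17.8 − 9.99) = 14.871 kN/m³.
Cohesion term c·N_c·s_c = 7 × 38.6 × 1.3 = 351.26 kPa; surcharge term q·N_q = 27.234 × 26.1 = 710.81 kPa; self-weight term 0.5·γ·B·N_γ·s_γ = 0.5 × 14.871 × 4 × 35.2 × 0.6 = 628.16 kPa.
q_ult = 351.26 + 710.81 + 628.16 = 1690.2 kPa.

q_ult ≈ 1690 kPa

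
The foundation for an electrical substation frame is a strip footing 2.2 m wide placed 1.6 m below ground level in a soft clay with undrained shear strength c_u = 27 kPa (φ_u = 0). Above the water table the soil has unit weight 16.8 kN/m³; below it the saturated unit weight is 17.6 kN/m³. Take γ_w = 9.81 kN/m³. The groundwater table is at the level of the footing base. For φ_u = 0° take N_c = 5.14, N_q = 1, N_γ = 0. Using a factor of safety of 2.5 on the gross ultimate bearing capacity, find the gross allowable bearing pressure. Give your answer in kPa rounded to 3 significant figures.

q_all ≈ 66.3 kPa

Effective surcharge at the founding depth q = γ·D_f = 16.8 × 1.6 = 26.88 kPa.
q_ult = c·N_c + q·N_q
     = 27 × 5.14 + 26.88 × 1
     = 138.78 + 26.88 = 165.66 kPa.
q_all = 165.66 / 2.5 = 66.264 kPa.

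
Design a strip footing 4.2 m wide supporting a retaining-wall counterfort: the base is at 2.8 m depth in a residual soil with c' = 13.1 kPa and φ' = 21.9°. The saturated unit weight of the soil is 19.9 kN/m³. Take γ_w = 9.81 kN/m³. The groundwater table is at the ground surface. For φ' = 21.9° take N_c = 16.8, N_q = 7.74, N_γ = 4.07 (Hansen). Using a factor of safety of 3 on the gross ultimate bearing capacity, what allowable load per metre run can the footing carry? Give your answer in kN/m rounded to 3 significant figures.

≈ 735 kN/m

With the water table at the surface the whole profile is submerged: γ' = 19.9 − 9.81 = 10.09 kN/m³, so q = γ'·D_f = 28.252 kPa; the same γ' applies in the ½γBN_γ term.
q_ult = c·N_c + q·N_q + 0.5·γ·B·N_γ
     = 13.1 × 16.8 + 28.252 × 7.74 + 0.5 × 10.09 × 4.2 × 4.07
     = 220.08 + 218.67 + 86.239 = 524.99 kPa.
Gross allowable pressure q_all = 524.99 / 3 = 175 kPa.
Allowable wall load = q_all × B = 175 × 4.2 = 734.99 kN per metre run.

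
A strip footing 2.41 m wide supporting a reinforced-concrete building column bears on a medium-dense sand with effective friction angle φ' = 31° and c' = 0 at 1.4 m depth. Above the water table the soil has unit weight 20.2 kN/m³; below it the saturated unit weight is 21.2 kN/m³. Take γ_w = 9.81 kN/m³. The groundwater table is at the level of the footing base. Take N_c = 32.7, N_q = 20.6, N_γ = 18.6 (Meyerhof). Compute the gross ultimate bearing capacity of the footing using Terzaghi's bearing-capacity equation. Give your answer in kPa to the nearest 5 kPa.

q = γ·D_f = 20.2 × 1.4 = 28.28 kPa.
For the ½γBN_γ term take γ' = 21.2 − 9.81 = 11.39 kN/m³ (soil below base is submerged).
q·N_q = 28.28 × 20.6 = 582.57 kPa
0.5·γ·B·N_γ = 0.5 × 11.39 × 2.41 × 18.6 = 255.28 kPa
q_ult = 582.57 + 255.28 = 837.85 kPa.

q_ult ≈ 840 kPa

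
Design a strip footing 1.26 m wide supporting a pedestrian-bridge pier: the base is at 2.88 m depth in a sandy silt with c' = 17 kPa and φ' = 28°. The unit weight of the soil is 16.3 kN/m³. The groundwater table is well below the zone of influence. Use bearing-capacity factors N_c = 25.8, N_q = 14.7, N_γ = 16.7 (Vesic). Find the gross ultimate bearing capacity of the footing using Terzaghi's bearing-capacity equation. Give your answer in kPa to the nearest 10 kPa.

q = γ·D_f = 16.3 × 2.88 = 46.944 kPa.
c·N_c = 17 × 25.8 = 438.6 kPa
q·N_q = 46.944 × 14.7 = 690.08 kPa
0.5·γ·B·N_γ = 0.5 × 16.3 × 1.26 × 16.7 = 171.49 kPa
q_ult = 438.6 + 690.08 + 171.49 = 1300.2 kPa.

q_ult ≈ 1300 kPa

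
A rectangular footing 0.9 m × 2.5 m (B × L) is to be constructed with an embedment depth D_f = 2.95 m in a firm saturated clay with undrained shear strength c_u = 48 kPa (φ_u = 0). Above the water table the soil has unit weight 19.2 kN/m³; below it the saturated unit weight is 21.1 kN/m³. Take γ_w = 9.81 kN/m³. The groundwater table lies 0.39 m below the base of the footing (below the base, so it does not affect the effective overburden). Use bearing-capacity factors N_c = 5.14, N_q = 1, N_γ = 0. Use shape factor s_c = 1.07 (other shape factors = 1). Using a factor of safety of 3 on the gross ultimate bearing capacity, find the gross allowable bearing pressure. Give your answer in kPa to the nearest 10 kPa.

q_all ≈ 110 kPa

q = γ·D_f = 19.2 × 2.95 = 56.64 kPa.
c·N_c·s_c = 48 × 5.14 × 1.07 = 263.99 kPa
q·N_q = 56.64 × 1 = 56.64 kPa
q_ult = 263.99 + 56.64 = 320.63 kPa.
q_all = 320.63 / 3 = 106.88 kPa.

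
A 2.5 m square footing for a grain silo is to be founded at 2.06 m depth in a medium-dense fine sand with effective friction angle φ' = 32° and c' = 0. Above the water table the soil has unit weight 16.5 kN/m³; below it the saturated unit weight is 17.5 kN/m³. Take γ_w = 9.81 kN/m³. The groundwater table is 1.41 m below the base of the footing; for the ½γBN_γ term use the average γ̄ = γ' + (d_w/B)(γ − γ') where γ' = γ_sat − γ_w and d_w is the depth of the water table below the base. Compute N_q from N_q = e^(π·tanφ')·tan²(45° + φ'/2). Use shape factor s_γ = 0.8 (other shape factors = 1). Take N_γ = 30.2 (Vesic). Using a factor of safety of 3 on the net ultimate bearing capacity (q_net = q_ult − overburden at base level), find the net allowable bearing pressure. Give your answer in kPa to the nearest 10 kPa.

N_q = e^(π·tan32°)·tan²(61°) = 23.18.
q = γ·D_f = 16.5 × 2.06 = 33.99 kPa.
γ' = 7.69 kN/m³; averaging over the depth B below the base, γ̄ = γ' + (d_w/B)(γ − γ') = 12.659 kN/m³.
q·N_q = 33.99 × 23.177 = 787.78 kPa
0.5·γ·B·N_γ·s_γ = 0.5 × 12.659 × 2.5 × 30.2 × 0.8 = 382.3 kPa
q_ult = 787.78 + 382.3 = 1170.1 kPa.
q_net = 1170.1 − 33.99 = 1136.1 kPa.
q_all(net) = 1136.1 / 3 = 378.7 kPa.

q_all(net) ≈ 380 kPa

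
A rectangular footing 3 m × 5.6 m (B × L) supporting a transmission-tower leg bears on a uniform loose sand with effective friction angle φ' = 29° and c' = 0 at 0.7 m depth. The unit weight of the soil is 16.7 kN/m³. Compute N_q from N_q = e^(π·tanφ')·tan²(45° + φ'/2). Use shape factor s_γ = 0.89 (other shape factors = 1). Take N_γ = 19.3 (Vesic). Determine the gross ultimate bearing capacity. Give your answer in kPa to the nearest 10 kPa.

tan29° = 0.5543, so N_q = e^(π×0.5543)·tan²(59.5°) = 5.705 × 2.882 = 16.44.
Effective surcharge at the founding depth q = γ·D_f = 16.7 × 0.7 = 11.69 kPa.
q_ult = q·N_q + 0.5·γ·B·N_γ·s_γ
     = 11.69 × 16.443 + 0.5 × 16.7 × 3 × 19.3 × 0.89
     = 192.22 + 430.28 = 622.51 kPa.

q_ult ≈ 620 kPa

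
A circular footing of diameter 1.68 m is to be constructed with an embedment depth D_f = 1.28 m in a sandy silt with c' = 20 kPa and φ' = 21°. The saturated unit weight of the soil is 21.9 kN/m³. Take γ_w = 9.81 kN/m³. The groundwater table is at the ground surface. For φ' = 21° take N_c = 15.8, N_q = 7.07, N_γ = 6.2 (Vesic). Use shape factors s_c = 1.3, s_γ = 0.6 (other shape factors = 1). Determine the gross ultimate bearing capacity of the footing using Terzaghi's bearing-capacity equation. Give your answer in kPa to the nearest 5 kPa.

q_ult ≈ 560 kPa

With the water table at the surface the whole profile is submerged: γ' = 21.9 − 9.81 = 12.09 kN/m³, so q = γ'·D_f = 15.475 kPa; the same γ' applies in the ½γBN_γ term.
q_ult = c·N_c·s_c + q·N_q + 0.5·γ·B·N_γ·s_γ
     = 20 × 15.8 × 1.3 + 15.475 × 7.07 + 0.5 × 12.09 × 1.68 × 6.2 × 0.6
     = 410.8 + 109.41 + 37.779 = 557.99 kPa.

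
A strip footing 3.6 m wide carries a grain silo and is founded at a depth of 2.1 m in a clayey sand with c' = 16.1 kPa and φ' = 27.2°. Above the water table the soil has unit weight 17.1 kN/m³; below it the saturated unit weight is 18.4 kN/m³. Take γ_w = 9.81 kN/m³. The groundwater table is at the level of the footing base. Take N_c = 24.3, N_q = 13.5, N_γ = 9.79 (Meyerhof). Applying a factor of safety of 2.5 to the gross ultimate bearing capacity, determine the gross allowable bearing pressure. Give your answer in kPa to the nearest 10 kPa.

q = γ·D_f = 17.1 × 2.1 = 35.91 kPa.
For the ½γBN_γ term take γ' = 18.4 − 9.81 = 8.59 kN/m³ (soil below base is submerged).
c·N_c = 16.1 × 24.3 = 391.23 kPa
q·N_q = 35.91 × 13.5 = 484.79 kPa
0.5·γ·B·N_γ = 0.5 × 8.59 × 3.6 × 9.79 = 151.37 kPa
q_ult = 391.23 + 484.79 + 151.37 = 1027.4 kPa.
q_all = q_ult / FS = 1027.4 / 2.5 = 410.96 kPa.

q_all ≈ 410 kPa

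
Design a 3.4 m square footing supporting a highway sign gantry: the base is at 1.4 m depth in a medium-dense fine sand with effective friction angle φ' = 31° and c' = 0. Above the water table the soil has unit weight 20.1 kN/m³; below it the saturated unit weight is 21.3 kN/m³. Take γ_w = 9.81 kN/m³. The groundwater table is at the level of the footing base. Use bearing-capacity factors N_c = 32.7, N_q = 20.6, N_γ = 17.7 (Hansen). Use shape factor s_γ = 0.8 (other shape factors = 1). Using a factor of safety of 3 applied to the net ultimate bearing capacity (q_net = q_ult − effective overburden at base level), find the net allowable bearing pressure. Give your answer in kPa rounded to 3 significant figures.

Overburden at base level: q = 20.1 × 1.4 = 28.14 kPa.
Below the base the soil is submerged, so the ½γBN_γ term uses γ' = 21.3 − 9.81 = 11.49 kN/m³.
Surcharge term q·N_q = 28.14 × 20.6 = 579.68 kPa; self-weight term 0.5·γ·B·N_γ·s_γ = 0.5 × 11.49 × 3.4 × 17.7 × 0.8 = 276.59 kPa.
q_ult = 579.68 + 276.59 = 856.27 kPa.
Net ultimate: q_net = 856.27 − 28.14 = 828.13 kPa.
q_all(net) = 828.13 / 3 = 276.04 kPa.

q_all(net) ≈ 276 kPa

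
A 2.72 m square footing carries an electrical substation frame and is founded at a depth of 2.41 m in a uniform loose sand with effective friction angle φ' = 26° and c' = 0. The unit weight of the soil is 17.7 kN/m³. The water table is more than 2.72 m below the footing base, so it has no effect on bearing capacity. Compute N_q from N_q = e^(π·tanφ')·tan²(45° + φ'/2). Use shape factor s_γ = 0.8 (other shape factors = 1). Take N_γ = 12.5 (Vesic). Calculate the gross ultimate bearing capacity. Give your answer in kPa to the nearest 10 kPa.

tan26° = 0.4877, so N_q = e^(π×0.4877)·tan²(58°) = 4.629 × 2.561 = 11.85.
q = γ·D_f = 17.7 × 2.41 = 42.657 kPa.
q·N_q = 42.657 × 11.854 = 505.66 kPa
0.5·γ·B·N_γ·s_γ = 0.5 × 17.7 × 2.72 × 12.5 × 0.8 = 240.72 kPa
q_ult = 505.66 + 240.72 = 746.38 kPa.

q_ult ≈ 750 kPa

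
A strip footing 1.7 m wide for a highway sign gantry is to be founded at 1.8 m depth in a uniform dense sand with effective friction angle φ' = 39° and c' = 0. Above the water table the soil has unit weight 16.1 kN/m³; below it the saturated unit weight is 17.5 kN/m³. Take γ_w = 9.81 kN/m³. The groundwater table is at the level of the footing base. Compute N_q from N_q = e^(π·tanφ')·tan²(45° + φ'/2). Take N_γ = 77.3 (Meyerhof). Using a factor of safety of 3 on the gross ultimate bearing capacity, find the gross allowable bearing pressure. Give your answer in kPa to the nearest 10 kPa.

N_q = e^(π·tan39°)·tan²(64.5°) = 55.96.
Effective surcharge at the founding depth q = γ·D_f = 16.1 × 1.8 = 28.98 kPa.
The water table coincides with the base, so in the self-weight term γ → γ' = 7.69 kN/m³.
q_ult = q·N_q + 0.5·γ·B·N_γ
     = 28.98 × 55.957 + 0.5 × 7.69 × 1.7 × 77.3
     = 1621.6 + 505.27 = 2126.9 kPa.
q_all = 2126.9 / 3 = 708.97 kPa.

q_all ≈ 710 kPa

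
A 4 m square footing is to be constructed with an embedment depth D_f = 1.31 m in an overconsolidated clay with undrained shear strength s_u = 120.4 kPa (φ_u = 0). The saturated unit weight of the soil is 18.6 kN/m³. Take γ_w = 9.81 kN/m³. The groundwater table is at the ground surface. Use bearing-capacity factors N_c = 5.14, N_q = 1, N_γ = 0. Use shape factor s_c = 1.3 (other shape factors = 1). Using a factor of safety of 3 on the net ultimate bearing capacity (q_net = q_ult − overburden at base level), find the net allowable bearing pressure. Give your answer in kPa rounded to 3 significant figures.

q_all(net) ≈ 268 kPa

With the water table at the surface the whole profile is submerged: γ' = 18.6 − 9.81 = 8.79 kN/m³, so q = γ'·D_f = 11.515 kPa.
q_ult = c·N_c·s_c + q·N_q
     = 120.4 × 5.14 × 1.3 + 11.515 × 1
     = 804.51 + 11.515 = 816.03 kPa.
q_net = 816.03 − 11.515 = 804.51 kPa.
q_all(net) = 804.51 / 3 = 268.17 kPa.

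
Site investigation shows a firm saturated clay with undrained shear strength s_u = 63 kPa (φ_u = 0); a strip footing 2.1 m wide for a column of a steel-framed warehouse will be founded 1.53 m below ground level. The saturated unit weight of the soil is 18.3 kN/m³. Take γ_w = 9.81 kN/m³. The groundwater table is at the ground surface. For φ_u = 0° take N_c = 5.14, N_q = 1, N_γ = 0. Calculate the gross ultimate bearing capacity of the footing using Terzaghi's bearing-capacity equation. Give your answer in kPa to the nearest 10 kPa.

q_ult ≈ 340 kPa

With the water table at the surface the whole profile is submerged: γ' = 18.3 − 9.81 = 8.49 kN/m³, so q = γ'·D_f = 12.99 kPa.
q_ult = c·N_c + q·N_q
     = 63 × 5.14 + 12.99 × 1
     = 323.82 + 12.99 = 336.81 kPa.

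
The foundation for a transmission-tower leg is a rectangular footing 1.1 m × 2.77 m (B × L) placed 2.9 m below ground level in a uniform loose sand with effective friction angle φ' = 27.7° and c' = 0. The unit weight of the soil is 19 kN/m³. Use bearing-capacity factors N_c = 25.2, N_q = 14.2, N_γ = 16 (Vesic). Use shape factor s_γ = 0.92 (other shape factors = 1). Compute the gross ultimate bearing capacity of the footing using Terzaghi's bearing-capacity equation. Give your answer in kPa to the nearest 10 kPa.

q_ult ≈ 940 kPa

Effective surcharge at the founding depth q = γ·D_f = 19 × 2.9 = 55.1 kPa.
q_ult = q·N_q + 0.5·γ·B·N_γ·s_γ
     = 55.1 × 14.2 + 0.5 × 19 × 1.1 × 16 × 0.92
     = 782.42 + 153.82 = 936.24 kPa.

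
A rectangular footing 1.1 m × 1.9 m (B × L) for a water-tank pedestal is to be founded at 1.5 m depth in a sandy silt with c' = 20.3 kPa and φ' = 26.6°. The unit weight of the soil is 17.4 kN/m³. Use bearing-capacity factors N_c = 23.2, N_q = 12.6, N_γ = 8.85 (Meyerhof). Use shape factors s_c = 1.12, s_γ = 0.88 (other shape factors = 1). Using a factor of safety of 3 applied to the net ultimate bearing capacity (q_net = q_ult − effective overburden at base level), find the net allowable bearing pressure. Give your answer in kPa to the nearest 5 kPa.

q_all(net) ≈ 300 kPa

Overburden at base level: q = 17.4 × 1.5 = 26.1 kPa.
Cohesion term c·N_c·s_c = 20.3 × 23.2 × 1.12 = 527.48 kPa; surcharge term q·N_q = 26.1 × 12.6 = 328.86 kPa; self-weight term 0.5·γ·B·N_γ·s_γ = 0.5 × 17.4 × 1.1 × 8.85 × 0.88 = 74.531 kPa.
q_ult = 527.48 + 328.86 + 74.531 = 930.87 kPa.
Net ultimate: q_net = 930.87 − 26.1 = 904.77 kPa.
q_all(net) = 904.77 / 3 = 301.59 kPa.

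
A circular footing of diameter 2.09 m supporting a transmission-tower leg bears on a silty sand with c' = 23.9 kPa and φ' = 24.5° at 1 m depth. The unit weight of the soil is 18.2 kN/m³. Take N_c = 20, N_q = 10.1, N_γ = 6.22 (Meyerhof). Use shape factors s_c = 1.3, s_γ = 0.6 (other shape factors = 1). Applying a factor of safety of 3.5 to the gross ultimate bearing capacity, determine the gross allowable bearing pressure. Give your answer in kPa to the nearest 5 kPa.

q = γ·D_f = 18.2 × 1 = 18.2 kPa.
c·N_c·s_c = 23.9 × 20 × 1.3 = 621.4 kPa
q·N_q = 18.2 × 10.1 = 183.82 kPa
0.5·γ·B·N_γ·s_γ = 0.5 × 18.2 × 2.09 × 6.22 × 0.6 = 70.979 kPa
q_ult = 621.4 + 183.82 + 70.979 = 876.2 kPa.
q_all = q_ult / FS = 876.2 / 3.5 = 250.34 kPa.

q_all ≈ 250 kPa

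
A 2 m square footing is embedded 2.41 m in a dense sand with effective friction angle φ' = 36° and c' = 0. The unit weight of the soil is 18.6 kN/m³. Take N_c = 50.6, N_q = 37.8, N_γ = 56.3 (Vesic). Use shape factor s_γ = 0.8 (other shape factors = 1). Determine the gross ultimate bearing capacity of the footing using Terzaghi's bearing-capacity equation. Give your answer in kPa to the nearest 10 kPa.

Effective surcharge at the founding depth q = γ·D_f = 18.6 × 2.41 = 44.826 kPa.
q_ult = q·N_q + 0.5·γ·B·N_γ·s_γ
     = 44.826 × 37.8 + 0.5 × 18.6 × 2 × 56.3 × 0.8
     = 1694.4 + 837.74 = 2532.2 kPa.

q_ult ≈ 2530 kPa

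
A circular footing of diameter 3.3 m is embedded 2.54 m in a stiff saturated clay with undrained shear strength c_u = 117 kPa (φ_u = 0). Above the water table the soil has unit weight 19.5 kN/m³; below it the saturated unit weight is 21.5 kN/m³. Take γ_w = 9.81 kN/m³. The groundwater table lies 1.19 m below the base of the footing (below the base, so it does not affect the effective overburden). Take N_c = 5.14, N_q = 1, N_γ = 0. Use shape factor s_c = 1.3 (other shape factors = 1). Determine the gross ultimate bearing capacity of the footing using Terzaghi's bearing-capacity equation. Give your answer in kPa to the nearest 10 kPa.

Effective surcharge at the founding depth q = γ·D_f = 19.5 × 2.54 = 49.53 kPa.
q_ult = c·N_c·s_c + q·N_q
     = 117 × 5.14 × 1.3 + 49.53 × 1
     = 781.79 + 49.53 = 831.32 kPa.

q_ult ≈ 830 kPa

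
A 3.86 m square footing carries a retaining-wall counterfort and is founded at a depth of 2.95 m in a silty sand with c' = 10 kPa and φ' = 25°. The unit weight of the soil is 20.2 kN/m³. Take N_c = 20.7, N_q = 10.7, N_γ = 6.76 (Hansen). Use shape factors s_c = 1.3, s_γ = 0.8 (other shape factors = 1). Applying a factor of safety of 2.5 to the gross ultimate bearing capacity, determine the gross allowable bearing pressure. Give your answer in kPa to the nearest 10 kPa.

q = γ·D_f = 20.2 × 2.95 = 59.59 kPa.
c·N_c·s_c = 10 × 20.7 × 1.3 = 269.1 kPa
q·N_q = 59.59 × 10.7 = 637.61 kPa
0.5·γ·B·N_γ·s_γ = 0.5 × 20.2 × 3.86 × 6.76 × 0.8 = 210.84 kPa
q_ult = 269.1 + 637.61 + 210.84 = 1117.5 kPa.
q_all = q_ult / FS = 1117.5 / 2.5 = 447.02 kPa.

q_all ≈ 450 kPa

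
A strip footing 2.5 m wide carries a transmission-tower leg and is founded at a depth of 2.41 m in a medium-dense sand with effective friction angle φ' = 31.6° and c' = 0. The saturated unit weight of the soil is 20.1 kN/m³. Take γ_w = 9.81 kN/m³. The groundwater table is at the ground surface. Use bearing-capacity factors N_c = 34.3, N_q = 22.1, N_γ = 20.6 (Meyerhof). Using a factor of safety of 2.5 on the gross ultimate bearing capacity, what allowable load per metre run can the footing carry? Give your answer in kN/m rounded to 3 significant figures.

≈ 813 kN/m

With the water table at the surface the whole profile is submerged: γ' = 20.1 − 9.81 = 10.29 kN/m³, so q = γ'·D_f = 24.799 kPa; the same γ' applies in the ½γBN_γ term.
q_ult = q·N_q + 0.5·γ·B·N_γ
     = 24.799 × 22.1 + 0.5 × 10.29 × 2.5 × 20.6
     = 548.06 + 264.97 = 813.02 kPa.
Gross allowable pressure q_all = 813.02 / 2.5 = 325.21 kPa.
Allowable wall load = q_all × B = 325.21 × 2.5 = 813.02 kN per metre run.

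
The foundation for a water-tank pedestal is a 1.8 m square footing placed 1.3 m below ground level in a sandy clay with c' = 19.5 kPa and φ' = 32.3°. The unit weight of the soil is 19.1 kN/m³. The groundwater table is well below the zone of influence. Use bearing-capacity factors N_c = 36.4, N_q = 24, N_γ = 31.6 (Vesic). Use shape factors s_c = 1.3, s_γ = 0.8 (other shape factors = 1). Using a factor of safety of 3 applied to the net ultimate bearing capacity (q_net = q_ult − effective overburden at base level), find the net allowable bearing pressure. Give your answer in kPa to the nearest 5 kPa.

q_all(net) ≈ 645 kPa

Overburden at base level: q = 19.1 × 1.3 = 24.83 kPa.
Cohesion term c·N_c·s_c = 19.5 × 36.4 × 1.3 = 922.74 kPa; surcharge term q·N_q = 24.83 × 24 = 595.92 kPa; self-weight term 0.5·γ·B·N_γ·s_γ = 0.5 × 19.1 × 1.8 × 31.6 × 0.8 = 434.56 kPa.
q_ult = 922.74 + 595.92 + 434.56 = 1953.2 kPa.
Net ultimate: q_net = 1953.2 − 24.83 = 1928.4 kPa.
q_all(net) = 1928.4 / 3 = 642.8 kPa.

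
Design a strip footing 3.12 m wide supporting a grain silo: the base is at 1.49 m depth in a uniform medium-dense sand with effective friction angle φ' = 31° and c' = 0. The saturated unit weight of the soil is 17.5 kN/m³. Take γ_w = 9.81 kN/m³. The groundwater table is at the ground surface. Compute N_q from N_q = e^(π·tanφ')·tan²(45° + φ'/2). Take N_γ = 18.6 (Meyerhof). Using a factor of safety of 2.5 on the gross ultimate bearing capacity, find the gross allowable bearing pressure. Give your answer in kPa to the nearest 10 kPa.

N_q = e^(π·tan31°)·tan²(60.5°) = 20.63.
Water table at ground surface, so effective unit weight γ' = 17.5 − 9.81 = 7.69 kN/m³ is used throughout; overburden q = 7.69 × 1.49 = 11.458 kPa; the same γ' applies in the ½γBN_γ term.
Surcharge term q·N_q = 11.458 × 20.631 = 236.39 kPa; self-weight term 0.5·γ·B·N_γ = 0.5 × 7.69 × 3.12 × 18.6 = 223.13 kPa.
q_ult = 236.39 + 223.13 = 459.52 kPa.
q_all = 459.52 / 2.5 = 183.81 kPa.

q_all ≈ 180 kPa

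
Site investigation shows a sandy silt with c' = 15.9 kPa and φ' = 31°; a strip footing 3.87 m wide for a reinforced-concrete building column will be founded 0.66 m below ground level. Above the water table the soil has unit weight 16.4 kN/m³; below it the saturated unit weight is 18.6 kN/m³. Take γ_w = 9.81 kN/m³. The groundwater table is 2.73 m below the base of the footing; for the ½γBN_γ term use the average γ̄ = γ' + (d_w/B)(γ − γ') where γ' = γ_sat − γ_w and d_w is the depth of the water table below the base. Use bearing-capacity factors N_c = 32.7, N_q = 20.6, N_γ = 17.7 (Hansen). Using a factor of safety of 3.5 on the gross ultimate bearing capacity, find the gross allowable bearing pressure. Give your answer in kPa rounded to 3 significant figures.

Effective surcharge at the founding depth q = γ·D_f = 16.4 × 0.66 = 10.824 kPa.
With d_w = 2.73 m < B, γ̄ = 8.79 + (2.73/3.87) × (16.4 − 8.79) = 14.158 kN/m³.
q_ult = c·N_c + q·N_q + 0.5·γ·B·N_γ
     = 15.9 × 32.7 + 10.824 × 20.6 + 0.5 × 14.158 × 3.87 × 17.7
     = 519.93 + 222.97 + 484.91 = 1227.8 kPa.
q_all = 1227.8 / 3.5 = 350.81 kPa.

q_all ≈ 351 kPa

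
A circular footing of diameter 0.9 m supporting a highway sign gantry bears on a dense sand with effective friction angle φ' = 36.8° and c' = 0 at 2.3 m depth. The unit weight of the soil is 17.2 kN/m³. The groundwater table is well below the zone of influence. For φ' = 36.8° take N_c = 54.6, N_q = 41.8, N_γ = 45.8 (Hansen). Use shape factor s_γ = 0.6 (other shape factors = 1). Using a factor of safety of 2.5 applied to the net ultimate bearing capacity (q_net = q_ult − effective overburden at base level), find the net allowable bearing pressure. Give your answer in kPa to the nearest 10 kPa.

q_all(net) ≈ 730 kPa

q = γ·D_f = 17.2 × 2.3 = 39.56 kPa.
q·N_q = 39.56 × 41.8 = 1653.6 kPa
0.5·γ·B·N_γ·s_γ = 0.5 × 17.2 × 0.9 × 45.8 × 0.6 = 212.7 kPa
q_ult = 1653.6 + 212.7 = 1866.3 kPa.
Net ultimate: q_net = 1866.3 − 39.56 = 1826.7 kPa.
q_all(net) = 1826.7 / 2.5 = 730.7 kPa.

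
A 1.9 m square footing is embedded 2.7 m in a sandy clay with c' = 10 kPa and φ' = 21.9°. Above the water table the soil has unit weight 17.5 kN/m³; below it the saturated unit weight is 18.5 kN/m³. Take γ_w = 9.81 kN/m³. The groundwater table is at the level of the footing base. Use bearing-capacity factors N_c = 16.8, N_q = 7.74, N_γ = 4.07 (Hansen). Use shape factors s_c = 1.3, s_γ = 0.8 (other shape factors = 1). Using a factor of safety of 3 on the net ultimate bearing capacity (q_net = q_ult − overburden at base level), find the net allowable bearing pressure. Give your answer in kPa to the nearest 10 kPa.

q_all(net) ≈ 190 kPa

q = γ·D_f = 17.5 × 2.7 = 47.25 kPa.
For the ½γBN_γ term take γ' = 18.5 − 9.81 = 8.69 kN/m³ (soil below base is submerged).
c·N_c·s_c = 10 × 16.8 × 1.3 = 218.4 kPa
q·N_q = 47.25 × 7.74 = 365.72 kPa
0.5·γ·B·N_γ·s_γ = 0.5 × 8.69 × 1.9 × 4.07 × 0.8 = 26.88 kPa
q_ult = 218.4 + 365.72 + 26.88 = 610.99 kPa.
q_net = 610.99 − 47.25 = 563.74 kPa.
q_all(net) = 563.74 / 3 = 187.91 kPa.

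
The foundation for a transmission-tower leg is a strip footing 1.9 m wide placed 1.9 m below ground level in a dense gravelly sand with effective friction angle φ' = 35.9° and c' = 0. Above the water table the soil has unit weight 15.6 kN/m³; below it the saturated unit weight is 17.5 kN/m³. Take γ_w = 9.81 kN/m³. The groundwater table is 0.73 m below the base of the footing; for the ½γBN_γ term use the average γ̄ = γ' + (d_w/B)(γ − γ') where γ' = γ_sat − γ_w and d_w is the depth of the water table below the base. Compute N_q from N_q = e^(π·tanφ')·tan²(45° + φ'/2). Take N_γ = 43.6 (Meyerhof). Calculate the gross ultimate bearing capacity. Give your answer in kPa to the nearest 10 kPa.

q_ult ≈ 1550 kPa

tan35.9° = 0.7239, so N_q = e^(π×0.7239)·tan²(62.95°) = 9.719 × 3.835 = 37.28.
q = γ·D_f = 15.6 × 1.9 = 29.64 kPa.
γ' = 7.69 kN/m³; averaging over the depth B below the base, γ̄ = γ' + (d_w/B)(γ − γ') = 10.729 kN/m³.
q·N_q = 29.64 × 37.277 = 1104.9 kPa
0.5·γ·B·N_γ = 0.5 × 10.729 × 1.9 × 43.6 = 444.4 kPa
q_ult = 1104.9 + 444.4 = 1549.3 kPa.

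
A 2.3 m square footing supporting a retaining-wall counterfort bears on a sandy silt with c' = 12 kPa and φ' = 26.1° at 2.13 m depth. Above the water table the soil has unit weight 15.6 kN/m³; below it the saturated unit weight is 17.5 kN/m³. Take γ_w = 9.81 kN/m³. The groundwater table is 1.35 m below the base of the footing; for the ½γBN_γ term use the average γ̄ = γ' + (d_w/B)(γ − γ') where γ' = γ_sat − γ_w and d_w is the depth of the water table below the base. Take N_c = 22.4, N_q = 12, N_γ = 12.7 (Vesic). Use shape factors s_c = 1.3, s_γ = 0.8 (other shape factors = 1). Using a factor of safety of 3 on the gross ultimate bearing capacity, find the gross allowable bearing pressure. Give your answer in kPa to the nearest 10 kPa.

q = γ·D_f = 15.6 × 2.13 = 33.228 kPa.
γ' = 7.69 kN/m³; averaging over the depth B below the base, γ̄ = γ' + (d_w/B)(γ − γ') = 12.333 kN/m³.
c·N_c·s_c = 12 × 22.4 × 1.3 = 349.44 kPa
q·N_q = 33.228 × 12 = 398.74 kPa
0.5·γ·B·N_γ·s_γ = 0.5 × 12.333 × 2.3 × 12.7 × 0.8 = 144.1 kPa
q_ult = 349.44 + 398.74 + 144.1 = 892.27 kPa.
q_all = 892.27 / 3 = 297.42 kPa.

q_all ≈ 300 kPa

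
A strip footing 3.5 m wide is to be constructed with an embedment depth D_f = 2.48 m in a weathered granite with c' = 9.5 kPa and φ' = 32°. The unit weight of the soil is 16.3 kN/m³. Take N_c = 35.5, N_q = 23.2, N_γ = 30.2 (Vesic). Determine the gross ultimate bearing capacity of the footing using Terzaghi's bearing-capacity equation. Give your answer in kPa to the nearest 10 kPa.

q_ult ≈ 2140 kPa

Effective surcharge at the founding depth q = γ·D_f = 16.3 × 2.48 = 40.424 kPa.
q_ult = c·N_c + q·N_q + 0.5·γ·B·N_γ
     = 9.5 × 35.5 + 40.424 × 23.2 + 0.5 × 16.3 × 3.5 × 30.2
     = 337.25 + 937.84 + 861.46 = 2136.5 kPa.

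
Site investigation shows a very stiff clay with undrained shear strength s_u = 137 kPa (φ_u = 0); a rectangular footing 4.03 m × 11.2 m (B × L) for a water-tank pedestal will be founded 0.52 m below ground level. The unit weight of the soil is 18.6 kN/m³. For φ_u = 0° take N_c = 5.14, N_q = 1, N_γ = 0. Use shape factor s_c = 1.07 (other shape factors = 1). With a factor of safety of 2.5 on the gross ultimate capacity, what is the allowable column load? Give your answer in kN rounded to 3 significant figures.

q = γ·D_f = 18.6 × 0.52 = 9.672 kPa.
c·N_c·s_c = 137 × 5.14 × 1.07 = 753.47 kPa
q·N_q = 9.672 × 1 = 9.672 kPa
q_ult = 753.47 + 9.672 = 763.14 kPa.
Gross allowable pressure q_all = 763.14 / 2.5 = 305.26 kPa.
Footing area = 45.136 m², so allowable column load = 305.26 × 45.136 = 13778 kN.

P_all ≈ 13800 kN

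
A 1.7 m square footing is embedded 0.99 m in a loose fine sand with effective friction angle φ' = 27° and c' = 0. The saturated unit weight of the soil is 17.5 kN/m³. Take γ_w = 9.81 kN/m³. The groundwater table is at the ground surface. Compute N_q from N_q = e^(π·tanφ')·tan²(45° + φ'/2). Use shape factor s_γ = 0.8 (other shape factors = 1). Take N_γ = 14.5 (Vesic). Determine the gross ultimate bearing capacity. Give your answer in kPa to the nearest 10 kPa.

q_ult ≈ 180 kPa

tan27° = 0.5095, so N_q = e^(π×0.5095)·tan²(58.5°) = 4.957 × 2.663 = 13.2.
γ' = 17.5 − 9.81 = 7.69 kN/m³ (submerged throughout). q = 7.69 × 0.99 = 7.6131 kPa; the same γ' applies in the ½γBN_γ term.
q·N_q = 7.6131 × 13.199 = 100.49 kPa
0.5·γ·B·N_γ·s_γ = 0.5 × 7.69 × 1.7 × 14.5 × 0.8 = 75.823 kPa
q_ult = 100.49 + 75.823 = 176.31 kPa.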